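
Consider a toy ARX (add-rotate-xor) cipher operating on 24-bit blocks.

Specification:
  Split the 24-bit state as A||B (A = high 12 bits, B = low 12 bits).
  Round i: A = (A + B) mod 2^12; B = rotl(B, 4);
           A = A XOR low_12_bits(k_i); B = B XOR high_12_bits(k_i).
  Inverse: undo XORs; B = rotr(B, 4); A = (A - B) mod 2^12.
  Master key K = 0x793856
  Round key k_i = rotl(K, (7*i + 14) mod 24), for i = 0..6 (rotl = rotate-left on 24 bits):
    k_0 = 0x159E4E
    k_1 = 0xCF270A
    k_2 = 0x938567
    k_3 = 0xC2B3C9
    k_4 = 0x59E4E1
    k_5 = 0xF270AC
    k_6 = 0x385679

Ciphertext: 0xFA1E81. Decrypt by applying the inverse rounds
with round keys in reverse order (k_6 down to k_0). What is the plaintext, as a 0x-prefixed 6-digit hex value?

0x6CA6D1

s_0 = ciphertext = 0xFA1E81
s_1 = InvRound(s_0, k_6) = 0x5084D0
s_2 = InvRound(s_1, k_5) = 0xDE57BF
s_3 = InvRound(s_2, k_4) = 0x7E2122
s_4 = InvRound(s_3, k_3) = 0xA5B9D0
s_5 = InvRound(s_4, k_2) = 0x72E80E
s_6 = InvRound(s_5, k_1) = 0x3D5C4F
s_7 = InvRound(s_6, k_0) = 0x6CA6D1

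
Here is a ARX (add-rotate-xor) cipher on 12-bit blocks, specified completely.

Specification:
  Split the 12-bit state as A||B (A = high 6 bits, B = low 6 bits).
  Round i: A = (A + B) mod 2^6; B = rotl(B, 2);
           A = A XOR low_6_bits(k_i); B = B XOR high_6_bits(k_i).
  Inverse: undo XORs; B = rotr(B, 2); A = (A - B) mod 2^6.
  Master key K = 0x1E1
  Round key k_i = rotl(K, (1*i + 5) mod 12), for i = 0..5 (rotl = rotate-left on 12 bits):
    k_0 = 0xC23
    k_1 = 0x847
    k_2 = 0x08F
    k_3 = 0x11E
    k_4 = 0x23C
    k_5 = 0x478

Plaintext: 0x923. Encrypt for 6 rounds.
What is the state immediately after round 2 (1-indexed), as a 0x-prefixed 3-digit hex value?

s_0 = plaintext = 0x923
s_1 = Round(s_0, k_0) = 0x93E
s_2 = Round(s_1, k_1) = 0x95A
s_3 = Round(s_2, k_2) = 0xC2B
s_4 = Round(s_3, k_3) = 0x16A
s_5 = Round(s_4, k_4) = 0x4E2
s_6 = Round(s_5, k_5) = 0x35B

0x95A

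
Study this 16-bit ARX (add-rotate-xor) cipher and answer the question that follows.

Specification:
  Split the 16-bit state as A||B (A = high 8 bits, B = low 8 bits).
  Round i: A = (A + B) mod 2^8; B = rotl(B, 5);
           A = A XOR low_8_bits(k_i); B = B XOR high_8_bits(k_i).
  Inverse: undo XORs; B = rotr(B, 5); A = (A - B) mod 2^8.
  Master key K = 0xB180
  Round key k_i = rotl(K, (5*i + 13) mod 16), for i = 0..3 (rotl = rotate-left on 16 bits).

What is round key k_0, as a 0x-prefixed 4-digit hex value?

0x1630

K = 0xB180
k_0 = rotl(K, (5*0+13) mod 16) = rotl(K, 13) = 0x1630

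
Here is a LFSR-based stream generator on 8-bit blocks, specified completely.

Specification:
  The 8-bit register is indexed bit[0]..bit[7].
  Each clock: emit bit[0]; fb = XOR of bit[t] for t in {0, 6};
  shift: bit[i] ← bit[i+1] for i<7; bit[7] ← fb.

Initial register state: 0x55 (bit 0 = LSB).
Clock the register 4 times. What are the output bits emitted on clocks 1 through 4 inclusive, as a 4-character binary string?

1010

reg_0 = 0x55
clock 1: out=1, reg = 0x2A
clock 2: out=0, reg = 0x15
clock 3: out=1, reg = 0x8A
clock 4: out=0, reg = 0x45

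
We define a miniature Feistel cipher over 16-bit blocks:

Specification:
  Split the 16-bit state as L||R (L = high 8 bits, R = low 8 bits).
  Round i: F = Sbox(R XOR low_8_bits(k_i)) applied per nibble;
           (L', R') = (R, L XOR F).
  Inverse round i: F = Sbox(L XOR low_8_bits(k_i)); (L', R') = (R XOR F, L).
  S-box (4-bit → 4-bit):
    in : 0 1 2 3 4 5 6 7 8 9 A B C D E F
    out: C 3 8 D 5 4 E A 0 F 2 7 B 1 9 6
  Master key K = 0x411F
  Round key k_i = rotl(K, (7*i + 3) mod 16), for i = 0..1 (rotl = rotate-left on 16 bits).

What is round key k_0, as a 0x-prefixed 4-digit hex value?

0x08FA

K = 0x411F
k_0 = rotl(K, (7*0+3) mod 16) = rotl(K, 3) = 0x08FA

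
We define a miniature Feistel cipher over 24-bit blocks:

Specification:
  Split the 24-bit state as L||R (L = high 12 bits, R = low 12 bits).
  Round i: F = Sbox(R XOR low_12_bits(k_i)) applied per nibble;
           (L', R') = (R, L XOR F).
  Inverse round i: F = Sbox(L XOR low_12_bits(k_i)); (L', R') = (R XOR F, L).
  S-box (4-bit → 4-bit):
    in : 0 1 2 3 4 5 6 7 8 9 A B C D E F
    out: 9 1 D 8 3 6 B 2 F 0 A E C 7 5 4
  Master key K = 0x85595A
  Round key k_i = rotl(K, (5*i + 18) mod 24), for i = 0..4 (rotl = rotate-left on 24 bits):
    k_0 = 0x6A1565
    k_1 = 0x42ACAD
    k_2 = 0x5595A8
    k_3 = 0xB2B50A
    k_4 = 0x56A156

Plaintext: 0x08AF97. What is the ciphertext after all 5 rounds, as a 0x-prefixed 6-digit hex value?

0x1A3277

s_0 = plaintext = 0x08AF97
s_1 = Round(s_0, k_0) = 0xF97AC7
s_2 = Round(s_1, k_1) = 0xAC742D
s_3 = Round(s_2, k_2) = 0x42DB31
s_4 = Round(s_3, k_3) = 0xB311A3
s_5 = Round(s_4, k_4) = 0x1A3277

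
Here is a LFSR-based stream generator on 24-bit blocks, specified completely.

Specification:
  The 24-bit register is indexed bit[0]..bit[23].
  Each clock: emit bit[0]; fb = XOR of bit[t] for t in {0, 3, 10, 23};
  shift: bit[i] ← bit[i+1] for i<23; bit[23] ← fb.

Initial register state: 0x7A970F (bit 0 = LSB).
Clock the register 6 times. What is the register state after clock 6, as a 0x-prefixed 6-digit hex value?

reg_0 = 0x7A970F
clock 1: out=1, reg = 0xBD4B87
clock 2: out=1, reg = 0x5EA5C3
clock 3: out=1, reg = 0x2F52E1
clock 4: out=1, reg = 0x97A970
clock 5: out=0, reg = 0xCBD4B8
clock 6: out=0, reg = 0xE5EA5C

0xE5EA5C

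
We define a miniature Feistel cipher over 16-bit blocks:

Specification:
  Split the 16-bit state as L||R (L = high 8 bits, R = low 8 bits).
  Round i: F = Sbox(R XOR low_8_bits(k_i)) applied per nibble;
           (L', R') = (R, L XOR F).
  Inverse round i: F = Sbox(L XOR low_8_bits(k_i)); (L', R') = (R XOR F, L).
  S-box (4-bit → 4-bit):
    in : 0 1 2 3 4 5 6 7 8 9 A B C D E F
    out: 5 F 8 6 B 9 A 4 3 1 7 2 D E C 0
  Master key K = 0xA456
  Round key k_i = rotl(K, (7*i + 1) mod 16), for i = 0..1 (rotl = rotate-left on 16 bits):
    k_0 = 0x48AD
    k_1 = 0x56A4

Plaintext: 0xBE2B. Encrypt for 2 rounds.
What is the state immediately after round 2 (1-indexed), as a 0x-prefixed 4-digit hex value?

0x84AE

s_0 = plaintext = 0xBE2B
s_1 = Round(s_0, k_0) = 0x2B84
s_2 = Round(s_1, k_1) = 0x84AE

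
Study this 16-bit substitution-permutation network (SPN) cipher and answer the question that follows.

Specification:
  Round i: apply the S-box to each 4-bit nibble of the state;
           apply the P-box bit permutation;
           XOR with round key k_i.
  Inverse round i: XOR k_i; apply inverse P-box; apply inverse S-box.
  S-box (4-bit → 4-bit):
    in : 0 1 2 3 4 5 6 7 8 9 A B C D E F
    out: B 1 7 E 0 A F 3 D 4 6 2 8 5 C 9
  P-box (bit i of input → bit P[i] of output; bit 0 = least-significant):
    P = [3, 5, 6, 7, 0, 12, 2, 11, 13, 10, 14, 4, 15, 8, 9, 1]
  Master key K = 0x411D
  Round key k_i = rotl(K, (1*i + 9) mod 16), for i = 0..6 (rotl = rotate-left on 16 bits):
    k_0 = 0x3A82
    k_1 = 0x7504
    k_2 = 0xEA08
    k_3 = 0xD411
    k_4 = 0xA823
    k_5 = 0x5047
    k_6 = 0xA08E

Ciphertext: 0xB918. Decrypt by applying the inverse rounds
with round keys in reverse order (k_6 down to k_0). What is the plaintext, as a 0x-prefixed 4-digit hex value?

s_0 = ciphertext = 0xB918
s_1 = InvRound(s_0, k_6) = 0x5C3C
s_2 = InvRound(s_1, k_5) = 0xC5F2
s_3 = InvRound(s_2, k_4) = 0xB6FE
s_4 = InvRound(s_3, k_3) = 0xEDD6
s_5 = InvRound(s_4, k_2) = 0x3598
s_6 = InvRound(s_5, k_1) = 0x4E9F
s_7 = InvRound(s_6, k_0) = 0x4621

0x4621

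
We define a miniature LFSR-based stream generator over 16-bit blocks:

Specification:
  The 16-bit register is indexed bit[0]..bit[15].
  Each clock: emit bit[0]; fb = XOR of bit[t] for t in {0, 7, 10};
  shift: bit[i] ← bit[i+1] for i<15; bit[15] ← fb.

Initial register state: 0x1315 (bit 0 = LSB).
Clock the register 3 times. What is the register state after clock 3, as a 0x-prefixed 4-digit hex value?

0xE262

reg_0 = 0x1315
clock 1: out=1, reg = 0x898A
clock 2: out=0, reg = 0xC4C5
clock 3: out=1, reg = 0xE262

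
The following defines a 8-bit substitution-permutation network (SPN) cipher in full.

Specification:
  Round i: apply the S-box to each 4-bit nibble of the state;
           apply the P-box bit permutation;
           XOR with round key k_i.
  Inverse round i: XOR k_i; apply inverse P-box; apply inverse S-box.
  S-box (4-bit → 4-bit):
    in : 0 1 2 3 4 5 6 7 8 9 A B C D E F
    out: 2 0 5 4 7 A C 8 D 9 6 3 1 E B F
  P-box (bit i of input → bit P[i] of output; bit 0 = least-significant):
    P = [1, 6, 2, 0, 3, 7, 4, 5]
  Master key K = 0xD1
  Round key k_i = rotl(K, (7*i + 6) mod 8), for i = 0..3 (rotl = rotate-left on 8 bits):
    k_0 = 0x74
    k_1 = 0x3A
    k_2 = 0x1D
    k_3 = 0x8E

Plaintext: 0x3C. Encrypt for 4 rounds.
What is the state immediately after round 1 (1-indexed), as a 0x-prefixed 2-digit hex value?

0x66

s_0 = plaintext = 0x3C
s_1 = Round(s_0, k_0) = 0x66
s_2 = Round(s_1, k_1) = 0x0F
s_3 = Round(s_2, k_2) = 0xDA
s_4 = Round(s_3, k_3) = 0x7A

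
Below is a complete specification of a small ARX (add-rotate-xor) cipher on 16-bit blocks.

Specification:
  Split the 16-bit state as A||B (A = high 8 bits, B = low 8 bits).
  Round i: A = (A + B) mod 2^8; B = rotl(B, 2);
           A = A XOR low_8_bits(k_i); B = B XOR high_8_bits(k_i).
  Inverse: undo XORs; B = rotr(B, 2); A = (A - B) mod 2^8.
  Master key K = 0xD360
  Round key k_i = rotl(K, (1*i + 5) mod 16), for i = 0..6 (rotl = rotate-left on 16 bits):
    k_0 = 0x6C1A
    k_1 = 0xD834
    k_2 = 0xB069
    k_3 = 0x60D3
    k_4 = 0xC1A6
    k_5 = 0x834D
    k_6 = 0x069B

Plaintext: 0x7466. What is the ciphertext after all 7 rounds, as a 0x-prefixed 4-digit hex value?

s_0 = plaintext = 0x7466
s_1 = Round(s_0, k_0) = 0xC0F5
s_2 = Round(s_1, k_1) = 0x810F
s_3 = Round(s_2, k_2) = 0xF98C
s_4 = Round(s_3, k_3) = 0x5652
s_5 = Round(s_4, k_4) = 0x0E88
s_6 = Round(s_5, k_5) = 0xDBA1
s_7 = Round(s_6, k_6) = 0xE780

0xE780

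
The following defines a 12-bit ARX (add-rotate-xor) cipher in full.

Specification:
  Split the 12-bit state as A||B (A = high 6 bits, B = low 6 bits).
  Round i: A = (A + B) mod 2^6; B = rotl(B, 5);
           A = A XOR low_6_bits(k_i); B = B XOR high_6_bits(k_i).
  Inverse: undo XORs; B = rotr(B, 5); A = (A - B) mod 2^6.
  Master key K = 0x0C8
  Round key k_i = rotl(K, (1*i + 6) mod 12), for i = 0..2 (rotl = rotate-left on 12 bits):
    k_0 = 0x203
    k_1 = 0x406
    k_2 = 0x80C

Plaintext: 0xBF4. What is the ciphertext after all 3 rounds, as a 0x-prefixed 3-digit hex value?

s_0 = plaintext = 0xBF4
s_1 = Round(s_0, k_0) = 0x812
s_2 = Round(s_1, k_1) = 0xD19
s_3 = Round(s_2, k_2) = 0x04C

0x04C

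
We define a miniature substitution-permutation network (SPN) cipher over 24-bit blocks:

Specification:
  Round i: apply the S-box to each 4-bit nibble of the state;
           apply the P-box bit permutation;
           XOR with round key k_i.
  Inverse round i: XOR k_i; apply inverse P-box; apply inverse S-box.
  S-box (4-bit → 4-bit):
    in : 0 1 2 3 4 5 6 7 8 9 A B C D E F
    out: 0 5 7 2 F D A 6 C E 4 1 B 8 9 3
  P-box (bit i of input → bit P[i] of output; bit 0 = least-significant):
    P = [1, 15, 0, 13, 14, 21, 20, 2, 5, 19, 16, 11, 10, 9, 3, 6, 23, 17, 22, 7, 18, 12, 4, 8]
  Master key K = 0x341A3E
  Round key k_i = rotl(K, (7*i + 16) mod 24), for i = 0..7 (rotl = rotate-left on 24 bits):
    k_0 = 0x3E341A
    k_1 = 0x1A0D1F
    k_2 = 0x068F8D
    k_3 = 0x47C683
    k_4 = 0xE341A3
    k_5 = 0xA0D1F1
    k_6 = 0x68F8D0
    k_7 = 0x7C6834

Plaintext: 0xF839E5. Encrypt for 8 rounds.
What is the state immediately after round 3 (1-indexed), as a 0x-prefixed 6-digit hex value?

s_0 = plaintext = 0xF839E5
s_1 = Round(s_0, k_0) = 0x734E9D
s_2 = Round(s_1, k_1) = 0x283363
s_3 = Round(s_2, k_2) = 0x6A1D19
s_4 = Round(s_3, k_3) = 0x173B8A
s_5 = Round(s_4, k_4) = 0xB54396
s_6 = Round(s_5, k_5) = 0x5C773D
s_7 = Round(s_6, k_6) = 0xC7DB48
s_8 = Round(s_7, k_7) = 0x0A1951

0x6A1D19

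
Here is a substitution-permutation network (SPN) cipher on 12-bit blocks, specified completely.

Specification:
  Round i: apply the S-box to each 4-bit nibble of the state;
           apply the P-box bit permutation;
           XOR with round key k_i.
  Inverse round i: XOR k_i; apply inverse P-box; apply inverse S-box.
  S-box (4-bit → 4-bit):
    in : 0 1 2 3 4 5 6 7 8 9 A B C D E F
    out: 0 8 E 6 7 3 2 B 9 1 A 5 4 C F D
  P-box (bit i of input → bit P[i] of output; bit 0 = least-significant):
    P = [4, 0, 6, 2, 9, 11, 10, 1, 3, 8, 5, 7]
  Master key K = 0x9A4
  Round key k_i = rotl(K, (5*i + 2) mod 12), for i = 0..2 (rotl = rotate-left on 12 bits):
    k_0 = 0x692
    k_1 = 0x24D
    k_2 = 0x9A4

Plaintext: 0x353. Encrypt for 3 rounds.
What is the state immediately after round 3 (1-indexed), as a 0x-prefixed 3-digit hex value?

s_0 = plaintext = 0x353
s_1 = Round(s_0, k_0) = 0xDF3
s_2 = Round(s_1, k_1) = 0x4AE
s_3 = Round(s_2, k_2) = 0x0DB

0x0DB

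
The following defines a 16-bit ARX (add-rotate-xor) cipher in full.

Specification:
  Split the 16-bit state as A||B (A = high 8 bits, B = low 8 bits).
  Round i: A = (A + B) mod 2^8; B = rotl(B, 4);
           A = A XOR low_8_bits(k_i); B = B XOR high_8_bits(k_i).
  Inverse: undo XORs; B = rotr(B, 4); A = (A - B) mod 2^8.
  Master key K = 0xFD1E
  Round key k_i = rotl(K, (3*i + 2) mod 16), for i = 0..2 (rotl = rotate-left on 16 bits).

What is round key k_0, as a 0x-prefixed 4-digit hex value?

K = 0xFD1E
k_0 = rotl(K, (3*0+2) mod 16) = rotl(K, 2) = 0xF47B

0xF47B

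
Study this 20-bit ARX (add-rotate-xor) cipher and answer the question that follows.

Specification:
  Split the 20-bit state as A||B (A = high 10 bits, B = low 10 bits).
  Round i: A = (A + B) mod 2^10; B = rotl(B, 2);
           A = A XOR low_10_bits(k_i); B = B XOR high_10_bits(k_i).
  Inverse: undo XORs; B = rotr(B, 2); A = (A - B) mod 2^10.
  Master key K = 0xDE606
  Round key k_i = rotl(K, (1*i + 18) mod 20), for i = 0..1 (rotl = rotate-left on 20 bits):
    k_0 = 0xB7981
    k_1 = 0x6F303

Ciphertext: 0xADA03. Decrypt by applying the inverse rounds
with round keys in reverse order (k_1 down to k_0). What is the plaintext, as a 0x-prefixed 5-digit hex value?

0xBED4C

s_0 = ciphertext = 0xADA03
s_1 = InvRound(s_0, k_1) = 0x71BEF
s_2 = InvRound(s_1, k_0) = 0xBED4C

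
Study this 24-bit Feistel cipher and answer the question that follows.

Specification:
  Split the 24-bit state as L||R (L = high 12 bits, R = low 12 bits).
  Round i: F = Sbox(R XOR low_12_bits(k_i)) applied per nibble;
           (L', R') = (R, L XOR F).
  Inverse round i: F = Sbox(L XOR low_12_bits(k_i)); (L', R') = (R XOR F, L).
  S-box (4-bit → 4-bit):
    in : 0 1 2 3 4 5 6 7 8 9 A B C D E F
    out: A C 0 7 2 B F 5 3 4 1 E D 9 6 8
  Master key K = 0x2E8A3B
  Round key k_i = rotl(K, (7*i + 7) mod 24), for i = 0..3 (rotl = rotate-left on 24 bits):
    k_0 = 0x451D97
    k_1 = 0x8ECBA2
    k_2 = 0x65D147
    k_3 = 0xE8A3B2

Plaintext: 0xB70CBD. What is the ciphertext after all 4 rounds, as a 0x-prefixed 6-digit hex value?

0xD8875B

s_0 = plaintext = 0xB70CBD
s_1 = Round(s_0, k_0) = 0xCBD771
s_2 = Round(s_1, k_1) = 0x77112A
s_3 = Round(s_2, k_2) = 0x12AD88
s_4 = Round(s_3, k_3) = 0xD8875B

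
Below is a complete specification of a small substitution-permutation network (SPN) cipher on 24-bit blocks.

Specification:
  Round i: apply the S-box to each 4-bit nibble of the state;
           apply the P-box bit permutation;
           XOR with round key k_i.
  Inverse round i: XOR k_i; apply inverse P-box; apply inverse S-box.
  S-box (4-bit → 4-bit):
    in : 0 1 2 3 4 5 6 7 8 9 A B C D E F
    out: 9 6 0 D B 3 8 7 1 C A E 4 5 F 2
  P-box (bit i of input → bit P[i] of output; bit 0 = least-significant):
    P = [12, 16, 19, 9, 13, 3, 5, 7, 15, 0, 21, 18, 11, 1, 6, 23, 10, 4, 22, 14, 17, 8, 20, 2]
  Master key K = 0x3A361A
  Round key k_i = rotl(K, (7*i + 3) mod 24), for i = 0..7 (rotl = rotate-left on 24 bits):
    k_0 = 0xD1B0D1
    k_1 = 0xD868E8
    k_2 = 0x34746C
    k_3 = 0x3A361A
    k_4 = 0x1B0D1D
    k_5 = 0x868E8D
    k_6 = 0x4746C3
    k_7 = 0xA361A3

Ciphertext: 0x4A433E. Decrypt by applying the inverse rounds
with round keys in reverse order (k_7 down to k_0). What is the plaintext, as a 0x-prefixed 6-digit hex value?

s_0 = ciphertext = 0x4A433E
s_1 = InvRound(s_0, k_7) = 0x61614B
s_2 = InvRound(s_1, k_6) = 0x582946
s_3 = InvRound(s_2, k_5) = 0x7DB449
s_4 = InvRound(s_3, k_4) = 0x41D388
s_5 = InvRound(s_4, k_3) = 0x7EFD01
s_6 = InvRound(s_5, k_2) = 0x4CD51C
s_7 = InvRound(s_6, k_1) = 0xB53038
s_8 = InvRound(s_7, k_0) = 0x2CCEB2

0x2CCEB2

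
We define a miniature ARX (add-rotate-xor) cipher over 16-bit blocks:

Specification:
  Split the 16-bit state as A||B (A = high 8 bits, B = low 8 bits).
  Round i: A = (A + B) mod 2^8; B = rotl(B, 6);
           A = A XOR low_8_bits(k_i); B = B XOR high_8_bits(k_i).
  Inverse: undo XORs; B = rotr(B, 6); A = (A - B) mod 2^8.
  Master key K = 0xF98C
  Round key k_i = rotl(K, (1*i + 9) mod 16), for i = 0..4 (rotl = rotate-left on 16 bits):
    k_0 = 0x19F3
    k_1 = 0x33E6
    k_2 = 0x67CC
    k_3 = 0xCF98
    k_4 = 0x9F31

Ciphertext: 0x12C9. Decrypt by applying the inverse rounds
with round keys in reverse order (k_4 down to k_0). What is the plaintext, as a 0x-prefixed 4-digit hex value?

s_0 = ciphertext = 0x12C9
s_1 = InvRound(s_0, k_4) = 0xCA59
s_2 = InvRound(s_1, k_3) = 0xF85A
s_3 = InvRound(s_2, k_2) = 0x40F4
s_4 = InvRound(s_3, k_1) = 0x871F
s_5 = InvRound(s_4, k_0) = 0x5C18

0x5C18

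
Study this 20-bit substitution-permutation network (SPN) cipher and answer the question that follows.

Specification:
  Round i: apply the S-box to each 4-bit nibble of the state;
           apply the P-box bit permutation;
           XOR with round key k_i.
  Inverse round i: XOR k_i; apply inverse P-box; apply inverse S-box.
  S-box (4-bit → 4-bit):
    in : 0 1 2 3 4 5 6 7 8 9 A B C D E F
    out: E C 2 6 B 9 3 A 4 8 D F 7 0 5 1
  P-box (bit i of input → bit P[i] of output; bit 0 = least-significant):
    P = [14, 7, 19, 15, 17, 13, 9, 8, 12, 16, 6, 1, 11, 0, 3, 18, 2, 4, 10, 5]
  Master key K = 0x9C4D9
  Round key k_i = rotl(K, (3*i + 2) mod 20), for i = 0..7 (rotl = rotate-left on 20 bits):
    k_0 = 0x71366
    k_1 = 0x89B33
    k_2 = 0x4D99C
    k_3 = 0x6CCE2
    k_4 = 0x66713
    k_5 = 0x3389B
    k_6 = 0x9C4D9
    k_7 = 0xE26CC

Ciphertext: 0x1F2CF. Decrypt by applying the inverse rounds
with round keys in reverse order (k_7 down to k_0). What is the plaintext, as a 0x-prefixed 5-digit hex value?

s_0 = ciphertext = 0x1F2CF
s_1 = InvRound(s_0, k_7) = 0x874FA
s_2 = InvRound(s_1, k_6) = 0x92429
s_3 = InvRound(s_2, k_5) = 0x0F5F3
s_4 = InvRound(s_3, k_4) = 0x99EE7
s_5 = InvRound(s_4, k_3) = 0xF76EE
s_6 = InvRound(s_5, k_2) = 0x0F0B1
s_7 = InvRound(s_6, k_1) = 0xDF90C
s_8 = InvRound(s_7, k_0) = 0x9E1CA

0x9E1CA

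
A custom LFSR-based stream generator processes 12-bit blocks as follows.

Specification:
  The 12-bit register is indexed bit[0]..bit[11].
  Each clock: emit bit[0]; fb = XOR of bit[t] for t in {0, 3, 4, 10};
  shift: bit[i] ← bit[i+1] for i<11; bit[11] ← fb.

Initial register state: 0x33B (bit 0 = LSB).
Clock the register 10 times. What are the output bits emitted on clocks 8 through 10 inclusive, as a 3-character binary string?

011

reg_0 = 0x33B
clock 1: out=1, reg = 0x99D
clock 2: out=1, reg = 0xCCE
clock 3: out=0, reg = 0x667
clock 4: out=1, reg = 0x333
clock 5: out=1, reg = 0x199
clock 6: out=1, reg = 0x8CC
clock 7: out=0, reg = 0xC66
clock 8: out=0, reg = 0xE33
clock 9: out=1, reg = 0xF19
clock 10: out=1, reg = 0x78C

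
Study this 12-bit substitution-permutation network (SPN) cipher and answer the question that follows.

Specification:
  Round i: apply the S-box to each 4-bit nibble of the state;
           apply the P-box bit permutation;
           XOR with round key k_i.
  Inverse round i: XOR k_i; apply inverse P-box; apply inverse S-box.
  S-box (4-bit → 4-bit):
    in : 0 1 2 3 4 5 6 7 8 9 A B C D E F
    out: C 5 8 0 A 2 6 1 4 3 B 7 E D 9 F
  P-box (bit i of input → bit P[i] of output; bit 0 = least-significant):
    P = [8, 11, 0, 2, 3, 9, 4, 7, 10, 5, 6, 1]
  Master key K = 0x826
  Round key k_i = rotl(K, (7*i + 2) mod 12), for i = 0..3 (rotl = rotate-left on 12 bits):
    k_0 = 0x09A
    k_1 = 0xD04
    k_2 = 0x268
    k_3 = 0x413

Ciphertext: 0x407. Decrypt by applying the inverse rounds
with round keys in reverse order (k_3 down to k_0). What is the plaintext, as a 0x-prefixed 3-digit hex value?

0xAD6

s_0 = ciphertext = 0x407
s_1 = InvRound(s_0, k_3) = 0x382
s_2 = InvRound(s_1, k_2) = 0xCE7
s_3 = InvRound(s_2, k_1) = 0xC21
s_4 = InvRound(s_3, k_0) = 0xAD6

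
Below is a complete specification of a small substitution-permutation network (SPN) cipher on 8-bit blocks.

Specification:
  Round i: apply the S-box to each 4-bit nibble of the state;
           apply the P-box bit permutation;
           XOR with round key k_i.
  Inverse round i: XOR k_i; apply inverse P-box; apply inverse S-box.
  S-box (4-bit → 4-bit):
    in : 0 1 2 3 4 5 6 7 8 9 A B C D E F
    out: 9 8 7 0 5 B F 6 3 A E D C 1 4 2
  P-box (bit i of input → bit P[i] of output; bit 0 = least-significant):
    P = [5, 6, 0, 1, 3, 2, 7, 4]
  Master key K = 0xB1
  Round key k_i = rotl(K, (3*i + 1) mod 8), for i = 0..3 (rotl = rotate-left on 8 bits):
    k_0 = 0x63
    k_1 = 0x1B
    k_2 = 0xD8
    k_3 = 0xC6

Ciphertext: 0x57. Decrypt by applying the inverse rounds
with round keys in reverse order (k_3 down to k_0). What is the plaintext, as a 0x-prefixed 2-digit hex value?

0x30

s_0 = ciphertext = 0x57
s_1 = InvRound(s_0, k_3) = 0xCE
s_2 = InvRound(s_1, k_2) = 0x91
s_3 = InvRound(s_2, k_1) = 0x41
s_4 = InvRound(s_3, k_0) = 0x30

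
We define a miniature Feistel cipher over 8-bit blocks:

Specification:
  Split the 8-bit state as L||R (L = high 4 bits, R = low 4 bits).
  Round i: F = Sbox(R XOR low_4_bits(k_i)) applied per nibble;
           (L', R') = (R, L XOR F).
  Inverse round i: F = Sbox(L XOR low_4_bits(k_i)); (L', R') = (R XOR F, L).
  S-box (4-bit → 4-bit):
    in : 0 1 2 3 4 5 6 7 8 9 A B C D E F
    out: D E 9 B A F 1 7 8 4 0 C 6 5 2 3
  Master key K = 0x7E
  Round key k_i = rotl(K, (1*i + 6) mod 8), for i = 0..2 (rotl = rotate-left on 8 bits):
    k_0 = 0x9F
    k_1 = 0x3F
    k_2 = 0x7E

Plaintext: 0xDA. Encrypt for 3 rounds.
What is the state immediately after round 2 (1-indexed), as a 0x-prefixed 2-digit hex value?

s_0 = plaintext = 0xDA
s_1 = Round(s_0, k_0) = 0xA2
s_2 = Round(s_1, k_1) = 0x2F
s_3 = Round(s_2, k_2) = 0xFC

0x2F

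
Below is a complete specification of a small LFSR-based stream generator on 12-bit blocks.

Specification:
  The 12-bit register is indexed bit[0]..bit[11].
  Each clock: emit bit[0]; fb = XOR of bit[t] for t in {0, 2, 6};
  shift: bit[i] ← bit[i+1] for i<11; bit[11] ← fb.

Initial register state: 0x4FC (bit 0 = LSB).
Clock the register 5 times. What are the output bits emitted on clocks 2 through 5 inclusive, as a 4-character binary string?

0111

reg_0 = 0x4FC
clock 1: out=0, reg = 0x27E
clock 2: out=0, reg = 0x13F
clock 3: out=1, reg = 0x09F
clock 4: out=1, reg = 0x04F
clock 5: out=1, reg = 0x827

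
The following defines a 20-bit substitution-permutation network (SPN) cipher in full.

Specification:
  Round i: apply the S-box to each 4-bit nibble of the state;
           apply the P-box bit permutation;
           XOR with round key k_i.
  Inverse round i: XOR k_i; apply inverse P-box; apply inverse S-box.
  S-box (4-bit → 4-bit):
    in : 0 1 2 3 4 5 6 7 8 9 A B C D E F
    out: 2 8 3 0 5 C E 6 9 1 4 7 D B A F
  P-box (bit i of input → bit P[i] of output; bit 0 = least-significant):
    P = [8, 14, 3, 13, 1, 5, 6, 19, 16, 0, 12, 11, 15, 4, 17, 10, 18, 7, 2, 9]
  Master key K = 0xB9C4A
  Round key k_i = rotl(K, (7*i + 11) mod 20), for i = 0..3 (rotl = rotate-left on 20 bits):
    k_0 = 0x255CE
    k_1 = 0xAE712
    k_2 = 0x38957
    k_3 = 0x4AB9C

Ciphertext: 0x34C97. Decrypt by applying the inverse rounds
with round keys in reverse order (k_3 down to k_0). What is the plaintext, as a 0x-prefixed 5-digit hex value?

s_0 = ciphertext = 0x34C97
s_1 = InvRound(s_0, k_3) = 0x8C29F
s_2 = InvRound(s_1, k_2) = 0xEA85B
s_3 = InvRound(s_2, k_1) = 0x81EAB
s_4 = InvRound(s_3, k_0) = 0x5AE62

0x5AE62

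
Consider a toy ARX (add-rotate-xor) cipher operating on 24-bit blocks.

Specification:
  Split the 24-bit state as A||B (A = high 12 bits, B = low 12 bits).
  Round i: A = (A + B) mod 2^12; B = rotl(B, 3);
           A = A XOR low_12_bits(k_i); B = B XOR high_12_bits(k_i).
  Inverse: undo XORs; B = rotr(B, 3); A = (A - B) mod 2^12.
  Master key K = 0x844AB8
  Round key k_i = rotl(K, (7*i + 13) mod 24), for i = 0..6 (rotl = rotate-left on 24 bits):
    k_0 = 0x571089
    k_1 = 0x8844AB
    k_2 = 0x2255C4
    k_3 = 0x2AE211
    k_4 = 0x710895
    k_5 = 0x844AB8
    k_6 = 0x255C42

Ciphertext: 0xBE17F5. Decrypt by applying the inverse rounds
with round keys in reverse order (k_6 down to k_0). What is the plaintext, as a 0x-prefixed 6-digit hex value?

0xC1FCCA

s_0 = ciphertext = 0xBE17F5
s_1 = InvRound(s_0, k_6) = 0x6EF0B4
s_2 = InvRound(s_1, k_5) = 0xB3911E
s_3 = InvRound(s_2, k_4) = 0x6EBCC1
s_4 = InvRound(s_3, k_3) = 0x52DFCD
s_5 = InvRound(s_4, k_2) = 0xF2C1BD
s_6 = InvRound(s_5, k_1) = 0x860327
s_7 = InvRound(s_6, k_0) = 0xC1FCCA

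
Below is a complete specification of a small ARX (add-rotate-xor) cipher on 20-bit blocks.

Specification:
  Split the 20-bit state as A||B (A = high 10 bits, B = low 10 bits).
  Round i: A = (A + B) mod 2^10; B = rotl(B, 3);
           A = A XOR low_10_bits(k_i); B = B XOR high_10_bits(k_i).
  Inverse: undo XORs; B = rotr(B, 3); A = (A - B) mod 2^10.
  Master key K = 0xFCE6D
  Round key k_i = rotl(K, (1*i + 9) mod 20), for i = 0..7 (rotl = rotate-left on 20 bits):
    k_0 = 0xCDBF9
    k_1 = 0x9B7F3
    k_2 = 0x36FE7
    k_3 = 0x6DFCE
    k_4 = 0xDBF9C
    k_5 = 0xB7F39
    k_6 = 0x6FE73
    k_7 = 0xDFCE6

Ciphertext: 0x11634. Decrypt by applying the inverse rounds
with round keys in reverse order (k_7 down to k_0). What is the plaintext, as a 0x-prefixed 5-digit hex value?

s_0 = ciphertext = 0x11634
s_1 = InvRound(s_0, k_7) = 0xBE9A9
s_2 = InvRound(s_1, k_6) = 0x61F02
s_3 = InvRound(s_2, k_5) = 0x00EBB
s_4 = InvRound(s_3, k_4) = 0x5963A
s_5 = InvRound(s_4, k_3) = 0xEEAF1
s_6 = InvRound(s_5, k_2) = 0xC6145
s_7 = InvRound(s_6, k_1) = 0x21865
s_8 = InvRound(s_7, k_0) = 0x655EA

0x655EA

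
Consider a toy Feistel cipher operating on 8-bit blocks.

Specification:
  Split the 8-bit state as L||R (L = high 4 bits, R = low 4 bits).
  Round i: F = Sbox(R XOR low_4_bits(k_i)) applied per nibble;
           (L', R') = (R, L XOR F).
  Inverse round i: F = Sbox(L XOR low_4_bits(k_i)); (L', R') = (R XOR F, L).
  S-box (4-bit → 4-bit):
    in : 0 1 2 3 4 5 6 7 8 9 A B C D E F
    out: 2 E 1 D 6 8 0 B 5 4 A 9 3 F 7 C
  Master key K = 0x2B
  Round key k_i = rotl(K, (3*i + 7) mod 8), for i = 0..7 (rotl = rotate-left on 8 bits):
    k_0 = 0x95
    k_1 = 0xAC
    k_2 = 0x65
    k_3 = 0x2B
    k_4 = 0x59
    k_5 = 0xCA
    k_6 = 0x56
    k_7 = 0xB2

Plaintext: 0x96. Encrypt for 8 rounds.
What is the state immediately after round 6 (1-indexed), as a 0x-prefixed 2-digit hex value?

0x48

s_0 = plaintext = 0x96
s_1 = Round(s_0, k_0) = 0x64
s_2 = Round(s_1, k_1) = 0x43
s_3 = Round(s_2, k_2) = 0x34
s_4 = Round(s_3, k_3) = 0x4F
s_5 = Round(s_4, k_4) = 0xF4
s_6 = Round(s_5, k_5) = 0x48
s_7 = Round(s_6, k_6) = 0x83
s_8 = Round(s_7, k_7) = 0x36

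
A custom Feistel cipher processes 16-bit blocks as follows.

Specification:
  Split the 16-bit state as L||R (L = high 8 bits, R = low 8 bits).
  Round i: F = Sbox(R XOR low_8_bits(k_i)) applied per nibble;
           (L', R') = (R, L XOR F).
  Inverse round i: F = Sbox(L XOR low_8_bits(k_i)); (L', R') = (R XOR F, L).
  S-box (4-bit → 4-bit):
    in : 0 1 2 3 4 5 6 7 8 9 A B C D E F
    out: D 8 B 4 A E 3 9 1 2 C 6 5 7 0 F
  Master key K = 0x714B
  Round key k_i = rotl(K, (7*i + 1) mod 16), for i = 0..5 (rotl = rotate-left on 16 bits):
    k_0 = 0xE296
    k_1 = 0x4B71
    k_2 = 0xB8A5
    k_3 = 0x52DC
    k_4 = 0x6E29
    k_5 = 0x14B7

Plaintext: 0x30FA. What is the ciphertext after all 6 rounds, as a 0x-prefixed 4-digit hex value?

0xB6A1

s_0 = plaintext = 0x30FA
s_1 = Round(s_0, k_0) = 0xFA05
s_2 = Round(s_1, k_1) = 0x0560
s_3 = Round(s_2, k_2) = 0x605B
s_4 = Round(s_3, k_3) = 0x5B79
s_5 = Round(s_4, k_4) = 0x79B6
s_6 = Round(s_5, k_5) = 0xB6A1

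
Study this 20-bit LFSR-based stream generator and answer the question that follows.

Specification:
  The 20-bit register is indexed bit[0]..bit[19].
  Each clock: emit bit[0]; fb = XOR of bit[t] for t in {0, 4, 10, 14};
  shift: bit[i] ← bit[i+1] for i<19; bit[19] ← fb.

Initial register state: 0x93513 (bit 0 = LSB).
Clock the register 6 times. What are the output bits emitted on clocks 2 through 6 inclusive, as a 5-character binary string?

10010

reg_0 = 0x93513
clock 1: out=1, reg = 0xC9A89
clock 2: out=1, reg = 0xE4D44
clock 3: out=0, reg = 0x726A2
clock 4: out=0, reg = 0xB9351
clock 5: out=1, reg = 0x5C9A8
clock 6: out=0, reg = 0xAE4D4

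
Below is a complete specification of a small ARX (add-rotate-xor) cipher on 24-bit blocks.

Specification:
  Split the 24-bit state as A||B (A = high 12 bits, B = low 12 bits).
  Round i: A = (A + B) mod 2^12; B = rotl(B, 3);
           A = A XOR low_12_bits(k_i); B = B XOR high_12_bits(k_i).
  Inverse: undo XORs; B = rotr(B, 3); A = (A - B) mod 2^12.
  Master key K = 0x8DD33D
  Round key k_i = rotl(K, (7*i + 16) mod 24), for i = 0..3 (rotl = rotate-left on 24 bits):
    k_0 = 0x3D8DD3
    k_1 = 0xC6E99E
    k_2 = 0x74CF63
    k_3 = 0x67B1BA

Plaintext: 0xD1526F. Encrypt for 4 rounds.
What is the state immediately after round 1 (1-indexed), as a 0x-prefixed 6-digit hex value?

0x2570A1

s_0 = plaintext = 0xD1526F
s_1 = Round(s_0, k_0) = 0x2570A1
s_2 = Round(s_1, k_1) = 0xB66966
s_3 = Round(s_2, k_2) = 0xBAFC78
s_4 = Round(s_3, k_3) = 0x99D5BD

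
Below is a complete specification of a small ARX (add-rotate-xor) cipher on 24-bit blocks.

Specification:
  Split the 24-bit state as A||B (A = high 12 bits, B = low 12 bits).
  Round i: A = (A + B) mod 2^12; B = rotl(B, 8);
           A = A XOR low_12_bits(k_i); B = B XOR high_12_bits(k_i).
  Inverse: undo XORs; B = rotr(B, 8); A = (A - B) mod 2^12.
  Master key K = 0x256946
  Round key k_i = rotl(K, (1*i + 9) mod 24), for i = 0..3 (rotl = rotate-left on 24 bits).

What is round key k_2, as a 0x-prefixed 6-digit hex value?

K = 0x256946
k_0 = rotl(K, (1*0+9) mod 24) = rotl(K, 9) = 0xD28C4A
k_1 = rotl(K, (1*1+9) mod 24) = rotl(K, 10) = 0xA51895
k_2 = rotl(K, (1*2+9) mod 24) = rotl(K, 11) = 0x4A312B

0x4A312B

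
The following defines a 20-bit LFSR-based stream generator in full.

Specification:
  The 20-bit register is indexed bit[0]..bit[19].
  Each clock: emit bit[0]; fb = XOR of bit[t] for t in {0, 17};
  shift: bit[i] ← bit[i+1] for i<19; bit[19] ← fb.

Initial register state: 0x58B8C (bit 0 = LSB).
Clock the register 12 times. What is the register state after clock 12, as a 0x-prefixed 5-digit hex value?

reg_0 = 0x58B8C
clock 1: out=0, reg = 0x2C5C6
clock 2: out=0, reg = 0x962E3
clock 3: out=1, reg = 0xCB171
clock 4: out=1, reg = 0xE58B8
clock 5: out=0, reg = 0xF2C5C
clock 6: out=0, reg = 0xF962E
clock 7: out=0, reg = 0xFCB17
clock 8: out=1, reg = 0x7E58B
clock 9: out=1, reg = 0x3F2C5
clock 10: out=1, reg = 0x1F962
clock 11: out=0, reg = 0x0FCB1
clock 12: out=1, reg = 0x87E58

0x87E58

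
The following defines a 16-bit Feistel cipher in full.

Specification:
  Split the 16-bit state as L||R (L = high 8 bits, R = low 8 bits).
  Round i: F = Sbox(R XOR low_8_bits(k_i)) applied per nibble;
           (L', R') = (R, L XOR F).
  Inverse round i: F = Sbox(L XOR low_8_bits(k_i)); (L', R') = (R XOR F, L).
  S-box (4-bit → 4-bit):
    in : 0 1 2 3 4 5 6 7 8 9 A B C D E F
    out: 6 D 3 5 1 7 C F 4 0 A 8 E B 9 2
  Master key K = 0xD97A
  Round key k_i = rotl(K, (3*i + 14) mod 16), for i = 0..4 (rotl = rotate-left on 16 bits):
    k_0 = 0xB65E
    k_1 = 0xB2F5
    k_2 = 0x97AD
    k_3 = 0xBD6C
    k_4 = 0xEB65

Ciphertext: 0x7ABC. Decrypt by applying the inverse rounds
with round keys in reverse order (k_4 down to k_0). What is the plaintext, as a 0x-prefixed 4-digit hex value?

s_0 = ciphertext = 0x7ABC
s_1 = InvRound(s_0, k_4) = 0x6E7A
s_2 = InvRound(s_1, k_3) = 0x196E
s_3 = InvRound(s_2, k_2) = 0xEF19
s_4 = InvRound(s_3, k_1) = 0xC3EF
s_5 = InvRound(s_4, k_0) = 0xE4C3

0xE4C3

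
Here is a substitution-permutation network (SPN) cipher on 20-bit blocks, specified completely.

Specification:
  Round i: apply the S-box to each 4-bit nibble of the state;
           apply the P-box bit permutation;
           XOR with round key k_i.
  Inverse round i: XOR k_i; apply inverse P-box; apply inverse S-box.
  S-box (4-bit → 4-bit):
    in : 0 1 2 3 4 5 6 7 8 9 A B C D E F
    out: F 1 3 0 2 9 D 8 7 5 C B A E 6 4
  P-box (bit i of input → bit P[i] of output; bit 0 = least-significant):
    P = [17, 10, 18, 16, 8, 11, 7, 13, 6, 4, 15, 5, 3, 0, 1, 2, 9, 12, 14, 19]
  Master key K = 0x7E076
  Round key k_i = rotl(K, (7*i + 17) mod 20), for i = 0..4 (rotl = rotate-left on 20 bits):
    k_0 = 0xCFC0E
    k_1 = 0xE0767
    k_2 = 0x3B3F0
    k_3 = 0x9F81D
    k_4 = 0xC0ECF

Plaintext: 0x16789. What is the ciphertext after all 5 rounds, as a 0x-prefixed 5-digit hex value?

0x5A456

s_0 = plaintext = 0x16789
s_1 = Round(s_0, k_0) = 0xAF7A0
s_2 = Round(s_1, k_1) = 0x163C5
s_3 = Round(s_2, k_2) = 0x099FE
s_4 = Round(s_3, k_3) = 0x52ED7
s_5 = Round(s_4, k_4) = 0x5A456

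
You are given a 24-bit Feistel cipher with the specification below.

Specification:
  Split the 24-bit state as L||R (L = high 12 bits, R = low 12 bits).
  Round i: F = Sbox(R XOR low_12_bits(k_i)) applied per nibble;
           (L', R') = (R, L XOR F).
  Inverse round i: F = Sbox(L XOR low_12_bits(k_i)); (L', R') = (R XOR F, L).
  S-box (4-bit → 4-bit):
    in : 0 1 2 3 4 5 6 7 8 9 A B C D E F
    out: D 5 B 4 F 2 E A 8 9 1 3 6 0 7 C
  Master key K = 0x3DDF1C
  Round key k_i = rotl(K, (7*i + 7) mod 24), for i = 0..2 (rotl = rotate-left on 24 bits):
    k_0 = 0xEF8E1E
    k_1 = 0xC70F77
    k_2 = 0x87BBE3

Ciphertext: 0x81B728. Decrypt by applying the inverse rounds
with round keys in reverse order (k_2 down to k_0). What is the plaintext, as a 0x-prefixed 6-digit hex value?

0xE7CE81

s_0 = ciphertext = 0x81B728
s_1 = InvRound(s_0, k_2) = 0x3E081B
s_2 = InvRound(s_1, k_1) = 0xE813E0
s_3 = InvRound(s_2, k_0) = 0xE7CE81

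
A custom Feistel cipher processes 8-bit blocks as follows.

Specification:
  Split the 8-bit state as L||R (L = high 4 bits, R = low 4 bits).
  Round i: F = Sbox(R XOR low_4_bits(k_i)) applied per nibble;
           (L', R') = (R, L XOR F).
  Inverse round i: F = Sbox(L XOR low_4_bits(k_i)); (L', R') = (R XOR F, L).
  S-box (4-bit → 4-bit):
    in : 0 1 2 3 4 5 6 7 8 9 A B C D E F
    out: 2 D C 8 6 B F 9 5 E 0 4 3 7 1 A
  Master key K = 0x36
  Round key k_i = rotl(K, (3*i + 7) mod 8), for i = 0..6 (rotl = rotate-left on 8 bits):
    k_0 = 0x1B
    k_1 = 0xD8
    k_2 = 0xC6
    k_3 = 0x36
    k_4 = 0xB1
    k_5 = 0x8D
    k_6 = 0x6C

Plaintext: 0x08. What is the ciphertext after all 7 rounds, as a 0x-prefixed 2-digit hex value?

s_0 = plaintext = 0x08
s_1 = Round(s_0, k_0) = 0x88
s_2 = Round(s_1, k_1) = 0x8A
s_3 = Round(s_2, k_2) = 0xAB
s_4 = Round(s_3, k_3) = 0xBD
s_5 = Round(s_4, k_4) = 0xD8
s_6 = Round(s_5, k_5) = 0x86
s_7 = Round(s_6, k_6) = 0x68

0x68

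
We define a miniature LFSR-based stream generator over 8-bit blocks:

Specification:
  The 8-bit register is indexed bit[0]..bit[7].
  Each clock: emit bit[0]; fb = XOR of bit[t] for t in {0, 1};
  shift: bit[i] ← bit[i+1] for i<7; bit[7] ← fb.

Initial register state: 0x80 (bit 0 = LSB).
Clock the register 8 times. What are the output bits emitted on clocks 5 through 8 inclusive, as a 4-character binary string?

reg_0 = 0x80
clock 1: out=0, reg = 0x40
clock 2: out=0, reg = 0x20
clock 3: out=0, reg = 0x10
clock 4: out=0, reg = 0x08
clock 5: out=0, reg = 0x04
clock 6: out=0, reg = 0x02
clock 7: out=0, reg = 0x81
clock 8: out=1, reg = 0xC0

0001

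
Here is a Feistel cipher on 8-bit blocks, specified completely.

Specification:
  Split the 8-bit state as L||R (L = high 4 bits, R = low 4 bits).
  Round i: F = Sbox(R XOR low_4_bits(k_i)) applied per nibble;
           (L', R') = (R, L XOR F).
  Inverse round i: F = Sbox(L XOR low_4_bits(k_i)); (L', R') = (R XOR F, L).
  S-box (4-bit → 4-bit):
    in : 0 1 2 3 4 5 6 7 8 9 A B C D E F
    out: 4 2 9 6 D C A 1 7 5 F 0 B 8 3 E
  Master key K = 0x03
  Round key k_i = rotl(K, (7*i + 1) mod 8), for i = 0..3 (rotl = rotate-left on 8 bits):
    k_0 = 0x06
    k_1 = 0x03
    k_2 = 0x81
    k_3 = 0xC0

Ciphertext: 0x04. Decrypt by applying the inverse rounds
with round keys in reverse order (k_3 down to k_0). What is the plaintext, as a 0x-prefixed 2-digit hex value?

s_0 = ciphertext = 0x04
s_1 = InvRound(s_0, k_3) = 0x00
s_2 = InvRound(s_1, k_2) = 0x20
s_3 = InvRound(s_2, k_1) = 0x22
s_4 = InvRound(s_3, k_0) = 0xF2

0xF2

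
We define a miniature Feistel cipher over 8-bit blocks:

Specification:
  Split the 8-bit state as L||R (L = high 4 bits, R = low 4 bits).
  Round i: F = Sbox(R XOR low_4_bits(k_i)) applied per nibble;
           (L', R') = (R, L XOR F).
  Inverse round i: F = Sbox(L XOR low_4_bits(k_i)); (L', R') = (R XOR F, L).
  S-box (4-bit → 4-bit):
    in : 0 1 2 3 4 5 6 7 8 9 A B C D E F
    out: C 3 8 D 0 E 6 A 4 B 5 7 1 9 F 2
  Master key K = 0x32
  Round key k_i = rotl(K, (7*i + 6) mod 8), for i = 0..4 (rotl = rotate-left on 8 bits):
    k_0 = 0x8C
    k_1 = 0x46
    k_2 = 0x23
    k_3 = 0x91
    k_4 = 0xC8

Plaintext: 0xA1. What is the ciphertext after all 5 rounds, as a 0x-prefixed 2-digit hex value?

0x27

s_0 = plaintext = 0xA1
s_1 = Round(s_0, k_0) = 0x13
s_2 = Round(s_1, k_1) = 0x3F
s_3 = Round(s_2, k_2) = 0xF2
s_4 = Round(s_3, k_3) = 0x22
s_5 = Round(s_4, k_4) = 0x27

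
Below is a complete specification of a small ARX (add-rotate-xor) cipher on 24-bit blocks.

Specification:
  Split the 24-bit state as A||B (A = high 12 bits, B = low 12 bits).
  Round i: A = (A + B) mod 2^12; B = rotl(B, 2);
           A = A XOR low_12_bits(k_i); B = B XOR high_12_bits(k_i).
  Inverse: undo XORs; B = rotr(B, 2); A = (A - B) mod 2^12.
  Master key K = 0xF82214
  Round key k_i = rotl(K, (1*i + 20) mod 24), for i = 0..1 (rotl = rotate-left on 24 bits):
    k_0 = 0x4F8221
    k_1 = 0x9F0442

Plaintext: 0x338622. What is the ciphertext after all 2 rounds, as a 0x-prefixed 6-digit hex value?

s_0 = plaintext = 0x338622
s_1 = Round(s_0, k_0) = 0xB7BC71
s_2 = Round(s_1, k_1) = 0x3AE837

0x3AE837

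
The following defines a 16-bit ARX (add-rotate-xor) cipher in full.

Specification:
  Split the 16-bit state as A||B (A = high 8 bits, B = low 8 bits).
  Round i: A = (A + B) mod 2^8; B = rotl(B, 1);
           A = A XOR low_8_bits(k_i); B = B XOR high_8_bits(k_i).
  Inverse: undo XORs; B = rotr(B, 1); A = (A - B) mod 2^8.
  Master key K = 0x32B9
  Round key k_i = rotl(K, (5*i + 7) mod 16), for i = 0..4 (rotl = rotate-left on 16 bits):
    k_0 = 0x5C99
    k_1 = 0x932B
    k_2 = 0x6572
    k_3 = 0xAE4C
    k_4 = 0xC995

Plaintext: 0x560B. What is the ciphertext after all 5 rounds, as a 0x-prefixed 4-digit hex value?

s_0 = plaintext = 0x560B
s_1 = Round(s_0, k_0) = 0xF84A
s_2 = Round(s_1, k_1) = 0x6907
s_3 = Round(s_2, k_2) = 0x026B
s_4 = Round(s_3, k_3) = 0x2178
s_5 = Round(s_4, k_4) = 0x0C39

0x0C39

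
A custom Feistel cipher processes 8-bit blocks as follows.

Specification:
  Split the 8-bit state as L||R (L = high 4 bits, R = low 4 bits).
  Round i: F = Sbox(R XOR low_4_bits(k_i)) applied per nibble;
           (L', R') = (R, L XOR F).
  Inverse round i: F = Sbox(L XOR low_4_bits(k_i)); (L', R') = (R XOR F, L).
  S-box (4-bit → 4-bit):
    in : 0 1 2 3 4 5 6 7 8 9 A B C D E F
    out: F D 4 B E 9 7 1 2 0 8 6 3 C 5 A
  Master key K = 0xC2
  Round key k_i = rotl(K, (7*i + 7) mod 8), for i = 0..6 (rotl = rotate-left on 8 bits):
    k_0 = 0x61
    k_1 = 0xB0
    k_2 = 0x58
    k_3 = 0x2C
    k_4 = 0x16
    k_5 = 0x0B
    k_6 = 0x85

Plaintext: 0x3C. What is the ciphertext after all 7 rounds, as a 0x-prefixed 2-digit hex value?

s_0 = plaintext = 0x3C
s_1 = Round(s_0, k_0) = 0xCF
s_2 = Round(s_1, k_1) = 0xF6
s_3 = Round(s_2, k_2) = 0x6A
s_4 = Round(s_3, k_3) = 0xA1
s_5 = Round(s_4, k_4) = 0x1B
s_6 = Round(s_5, k_5) = 0xBE
s_7 = Round(s_6, k_6) = 0xED

0xED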